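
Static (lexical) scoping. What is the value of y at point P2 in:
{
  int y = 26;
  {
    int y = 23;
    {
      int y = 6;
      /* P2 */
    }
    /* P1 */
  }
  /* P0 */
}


y declared in the same block as P2
y = 6


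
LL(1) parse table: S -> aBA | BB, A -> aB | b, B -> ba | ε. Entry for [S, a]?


For [S, a]: 'a' ∈ FIRST(aBA)
Entry: S -> aBA


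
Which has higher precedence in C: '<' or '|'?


'<' is relational (level 7); '|' is bitwise OR (level 3)
Higher level binds tighter
'<' has higher precedence than '|'


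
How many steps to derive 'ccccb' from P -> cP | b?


Derivation: P => cP => ccP => cccP => ccccP => ccccb
Steps: 5


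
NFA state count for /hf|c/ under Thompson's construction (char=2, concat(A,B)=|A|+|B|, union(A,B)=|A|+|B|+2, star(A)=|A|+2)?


Syntax tree has 3 char leaf(s), 1 union(s), 0 star(s)
chars contribute 3×2 = 6; each union adds +2; each star adds +2
Total: 6 + 2 + 0 = 8 states


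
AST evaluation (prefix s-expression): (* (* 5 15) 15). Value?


Evaluate inner: (* 5 15) = 75
Evaluate root: (* 75 15) = 1125
Result: 1125


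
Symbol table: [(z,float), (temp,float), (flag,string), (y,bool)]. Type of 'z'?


Lookup 'z' → type float


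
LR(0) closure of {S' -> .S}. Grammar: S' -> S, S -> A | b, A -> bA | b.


Start: S' -> .S
For each item with dot before a nonterminal B, add B -> .γ for every B-production
Closure: [S' -> .S, S -> .A, S -> .b, A -> .bA, A -> .b]


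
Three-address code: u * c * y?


Break into single-operator statements:
t1 = u * c
t2 = t1 * y


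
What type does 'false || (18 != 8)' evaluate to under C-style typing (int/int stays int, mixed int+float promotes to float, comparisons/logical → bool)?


Operand types: bool || bool
Rule: logical operators take bool operands and yield bool
Result type: bool


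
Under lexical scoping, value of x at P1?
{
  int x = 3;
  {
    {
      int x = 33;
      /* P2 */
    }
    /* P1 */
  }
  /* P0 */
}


P1's block does not declare x; resolves to the enclosing declaration at depth 0
x = 3


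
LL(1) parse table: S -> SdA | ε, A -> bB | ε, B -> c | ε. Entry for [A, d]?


For [A, d]: ε is nullable and 'd' ∈ FOLLOW(A)
Entry: A -> ε


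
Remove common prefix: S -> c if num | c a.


Common prefix: 'c'
Factored: S -> c S', S' -> if num | a


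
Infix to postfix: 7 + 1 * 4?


* has higher precedence, evaluate 1*4 first
Postfix: 7 1 4 * +


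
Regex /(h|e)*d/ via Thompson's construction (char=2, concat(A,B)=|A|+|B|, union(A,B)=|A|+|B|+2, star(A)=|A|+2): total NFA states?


Syntax tree has 3 char leaf(s), 1 union(s), 1 star(s)
chars contribute 3×2 = 6; each union adds +2; each star adds +2
Total: 6 + 2 + 2 = 10 states


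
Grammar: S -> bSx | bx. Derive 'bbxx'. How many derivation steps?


Derivation: S => bSx => bbxx
Steps: 2


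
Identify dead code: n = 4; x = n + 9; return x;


n is read by x's definition; x is returned
No dead code


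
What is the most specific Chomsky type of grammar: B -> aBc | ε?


Single nonterminal LHS, but a^n c^n is not regular
Classification: Type 2 (Context-Free)


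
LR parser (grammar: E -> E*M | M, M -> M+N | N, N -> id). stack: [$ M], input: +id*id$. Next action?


shift '+' to continue M -> M+N
Action: shift


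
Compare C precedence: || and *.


'*' is multiplicative (level 10); '||' is logical OR (level 1)
Higher level binds tighter
'*' has higher precedence than '||'


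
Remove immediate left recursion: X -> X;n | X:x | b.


Left-recursive alternatives: X;n, X:x; non-recursive: b
Introduce X': X -> bX', X' -> ;nX' | :xX' | ε


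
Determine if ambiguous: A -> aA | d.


right-linear, alternatives start with distinct terminals 'a' vs 'd': unique leftmost derivation
Unambiguous


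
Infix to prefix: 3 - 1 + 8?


left-to-right (same/higher precedence on left): tree is (+ (- 3 1) 8)
Prefix: + - 3 1 8


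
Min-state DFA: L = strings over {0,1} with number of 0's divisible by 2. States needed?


Track (count of 0) mod 2: states 0..1, accept at 0
Minimal DFA: 2 states


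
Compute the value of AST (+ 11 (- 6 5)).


Evaluate inner: (- 6 5) = 1
Evaluate root: (+ 11 1) = 12
Result: 12


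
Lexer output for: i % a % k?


Scan left to right, longest-match per lexeme
Tokens: ID(i), OP(%), ID(a), OP(%), ID(k)


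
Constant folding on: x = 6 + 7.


6 + 7 = 13 at compile time
Optimized: x = 13


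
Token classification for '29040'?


Pattern: digits only
Type: INTEGER_LITERAL


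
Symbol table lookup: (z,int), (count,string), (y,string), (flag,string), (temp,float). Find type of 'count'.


Lookup 'count' → type string


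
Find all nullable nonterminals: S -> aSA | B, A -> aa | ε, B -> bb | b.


A nonterminal is nullable iff some alternative derives ε (directly, or every symbol in it is nullable)
Nullable: {A}


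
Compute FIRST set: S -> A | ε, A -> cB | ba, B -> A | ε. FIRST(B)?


Per alternative of B: FIRST(A) = {b, c}; FIRST(ε) = {ε}
FIRST(B) = {b, c, ε}


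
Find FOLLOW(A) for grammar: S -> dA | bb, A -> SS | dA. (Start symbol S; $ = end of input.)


$ ∈ FOLLOW(S). For each A -> αBβ: add FIRST(β)\{ε} to FOLLOW(B); if β nullable, add FOLLOW(A).
FOLLOW(A) = {$, b, d}


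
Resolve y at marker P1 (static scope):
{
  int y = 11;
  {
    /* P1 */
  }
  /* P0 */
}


P1's block does not declare y; resolves to the enclosing declaration at depth 0
y = 11


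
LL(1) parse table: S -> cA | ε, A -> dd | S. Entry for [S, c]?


For [S, c]: 'c' ∈ FIRST(cA)
Entry: S -> cA


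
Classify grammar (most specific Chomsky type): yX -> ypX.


LHS has context (more than one symbol) and |LHS| ≤ |RHS|
Classification: Type 1 (Context-Sensitive)


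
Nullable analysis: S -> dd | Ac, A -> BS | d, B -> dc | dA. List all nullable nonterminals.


A nonterminal is nullable iff some alternative derives ε (directly, or every symbol in it is nullable)
Nullable: {}


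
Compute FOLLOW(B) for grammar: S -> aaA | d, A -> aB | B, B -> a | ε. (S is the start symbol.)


$ ∈ FOLLOW(S). For each A -> αBβ: add FIRST(β)\{ε} to FOLLOW(B); if β nullable, add FOLLOW(A).
FOLLOW(B) = {$}


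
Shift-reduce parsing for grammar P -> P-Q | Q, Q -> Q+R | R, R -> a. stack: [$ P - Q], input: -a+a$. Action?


handle 'P-Q' on top; lookahead ∈ FOLLOW(P) = {-, $}
Action: reduce (P -> P-Q)


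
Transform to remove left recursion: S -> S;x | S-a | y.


Left-recursive alternatives: S;x, S-a; non-recursive: y
Introduce S': S -> yS', S' -> ;xS' | -aS' | ε


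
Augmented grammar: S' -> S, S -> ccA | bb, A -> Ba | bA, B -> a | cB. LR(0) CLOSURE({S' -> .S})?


Start: S' -> .S
For each item with dot before a nonterminal B, add B -> .γ for every B-production
Closure: [S' -> .S, S -> .ccA, S -> .bb]


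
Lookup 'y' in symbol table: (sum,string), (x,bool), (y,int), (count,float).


Lookup 'y' → type int


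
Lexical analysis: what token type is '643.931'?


Pattern: digits with a decimal point
Type: FLOAT_LITERAL


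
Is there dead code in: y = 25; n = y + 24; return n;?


y is read by n's definition; n is returned
No dead code


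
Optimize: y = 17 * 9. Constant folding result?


17 * 9 = 153 at compile time
Optimized: y = 153


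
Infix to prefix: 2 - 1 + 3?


left-to-right (same/higher precedence on left): tree is (+ (- 2 1) 3)
Prefix: + - 2 1 3


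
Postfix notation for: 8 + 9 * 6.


* has higher precedence, evaluate 9*6 first
Postfix: 8 9 6 * +


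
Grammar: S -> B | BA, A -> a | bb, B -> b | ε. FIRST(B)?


Per alternative of B: FIRST(b) = {b}; FIRST(ε) = {ε}
FIRST(B) = {b, ε}


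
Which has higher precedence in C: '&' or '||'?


'&' is bitwise AND (level 5); '||' is logical OR (level 1)
Higher level binds tighter
'&' has higher precedence than '||'


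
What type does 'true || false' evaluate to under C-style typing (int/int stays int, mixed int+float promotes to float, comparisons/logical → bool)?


Operand types: bool || bool
Rule: logical operators take bool operands and yield bool
Result type: bool


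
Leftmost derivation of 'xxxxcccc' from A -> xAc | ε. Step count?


Derivation: A => xAc => xxAcc => xxxAccc => xxxxAcccc => xxxxcccc
Steps: 5


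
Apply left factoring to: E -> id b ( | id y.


Common prefix: 'id'
Factored: E -> id E', E' -> b ( | y


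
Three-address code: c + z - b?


Break into single-operator statements:
t1 = c + z
t2 = t1 - b


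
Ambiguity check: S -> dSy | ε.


balanced d^n…y^n: each string has a unique parse
Unambiguous


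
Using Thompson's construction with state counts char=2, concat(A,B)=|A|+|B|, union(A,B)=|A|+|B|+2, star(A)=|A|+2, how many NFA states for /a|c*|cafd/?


Syntax tree has 6 char leaf(s), 2 union(s), 1 star(s)
chars contribute 6×2 = 12; each union adds +2; each star adds +2
Total: 12 + 4 + 2 = 18 states


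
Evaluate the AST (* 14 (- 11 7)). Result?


Evaluate inner: (- 11 7) = 4
Evaluate root: (* 14 4) = 56
Result: 56


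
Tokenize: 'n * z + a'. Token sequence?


Scan left to right, longest-match per lexeme
Tokens: ID(n), OP(*), ID(z), OP(+), ID(a)


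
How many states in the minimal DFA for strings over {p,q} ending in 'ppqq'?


Track the longest suffix of input matching a prefix of 'ppqq': 5 classes (prefixes of length 0..4)
Minimal DFA: 5 states


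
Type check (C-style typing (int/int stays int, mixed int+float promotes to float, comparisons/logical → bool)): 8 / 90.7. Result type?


Operand types: int / float
Rule: mixed int/float promotes to float; int/int stays int
Result type: float


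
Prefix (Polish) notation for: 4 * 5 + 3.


left-to-right (same/higher precedence on left): tree is (+ (* 4 5) 3)
Prefix: + * 4 5 3


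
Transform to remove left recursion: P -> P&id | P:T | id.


Left-recursive alternatives: P&id, P:T; non-recursive: id
Introduce P': P -> idP', P' -> &idP' | :TP' | ε


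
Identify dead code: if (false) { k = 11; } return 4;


condition is constant false, so the whole block is unreachable
Dead: 'if (false) { k = 11; }'


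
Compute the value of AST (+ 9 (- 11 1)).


Evaluate inner: (- 11 1) = 10
Evaluate root: (+ 9 10) = 19
Result: 19


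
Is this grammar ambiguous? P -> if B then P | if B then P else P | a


dangling else: 'if B then if B then a else a' parses two ways
Ambiguous


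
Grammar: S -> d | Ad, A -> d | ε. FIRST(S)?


Per alternative of S: FIRST(d) = {d}; FIRST(Ad) = {d}
FIRST(S) = {d}


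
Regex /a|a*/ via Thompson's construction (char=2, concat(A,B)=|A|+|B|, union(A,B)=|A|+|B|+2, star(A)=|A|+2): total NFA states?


Syntax tree has 2 char leaf(s), 1 union(s), 1 star(s)
chars contribute 2×2 = 4; each union adds +2; each star adds +2
Total: 4 + 2 + 2 = 8 states


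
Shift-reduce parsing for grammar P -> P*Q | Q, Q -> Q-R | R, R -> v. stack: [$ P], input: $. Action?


start symbol P on stack, input exhausted
Action: accept


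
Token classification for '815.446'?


Pattern: digits with a decimal point
Type: FLOAT_LITERAL


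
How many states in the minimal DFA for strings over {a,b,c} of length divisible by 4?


Track length mod 4: states 0..3, accept at 0
Minimal DFA: 4 states


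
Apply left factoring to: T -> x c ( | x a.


Common prefix: 'x'
Factored: T -> x T', T' -> c ( | a


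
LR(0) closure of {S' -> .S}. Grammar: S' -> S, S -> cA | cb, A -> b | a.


Start: S' -> .S
For each item with dot before a nonterminal B, add B -> .γ for every B-production
Closure: [S' -> .S, S -> .cA, S -> .cb]


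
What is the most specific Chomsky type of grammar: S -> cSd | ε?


Single nonterminal LHS, but c^n d^n is not regular
Classification: Type 2 (Context-Free)


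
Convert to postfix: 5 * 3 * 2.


Left to right (same or higher precedence on left)
Postfix: 5 3 * 2 *


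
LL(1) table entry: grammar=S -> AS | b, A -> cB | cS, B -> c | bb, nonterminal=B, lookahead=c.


For [B, c]: 'c' ∈ FIRST(c)
Entry: B -> c


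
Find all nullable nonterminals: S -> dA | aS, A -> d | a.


A nonterminal is nullable iff some alternative derives ε (directly, or every symbol in it is nullable)
Nullable: {}


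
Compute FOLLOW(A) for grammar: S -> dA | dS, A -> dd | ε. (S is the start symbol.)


$ ∈ FOLLOW(S). For each A -> αBβ: add FIRST(β)\{ε} to FOLLOW(B); if β nullable, add FOLLOW(A).
FOLLOW(A) = {$}


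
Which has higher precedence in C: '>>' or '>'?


'>>' is shift (level 8); '>' is relational (level 7)
Higher level binds tighter
'>>' has higher precedence than '>'


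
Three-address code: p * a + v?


Break into single-operator statements:
t1 = p * a
t2 = t1 + v


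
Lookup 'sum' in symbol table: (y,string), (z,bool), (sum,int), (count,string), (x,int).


Lookup 'sum' → type int


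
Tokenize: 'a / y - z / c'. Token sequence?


Scan left to right, longest-match per lexeme
Tokens: ID(a), OP(/), ID(y), OP(-), ID(z), OP(/), ID(c)


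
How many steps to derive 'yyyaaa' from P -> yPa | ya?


Derivation: P => yPa => yyPaa => yyyaaa
Steps: 3


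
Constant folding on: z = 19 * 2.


19 * 2 = 38 at compile time
Optimized: z = 38


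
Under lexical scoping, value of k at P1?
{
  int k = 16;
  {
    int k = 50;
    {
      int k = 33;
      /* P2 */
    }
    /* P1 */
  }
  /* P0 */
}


k declared in the same block as P1
k = 50


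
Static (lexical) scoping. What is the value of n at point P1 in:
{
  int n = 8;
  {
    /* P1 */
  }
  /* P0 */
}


P1's block does not declare n; resolves to the enclosing declaration at depth 0
n = 8


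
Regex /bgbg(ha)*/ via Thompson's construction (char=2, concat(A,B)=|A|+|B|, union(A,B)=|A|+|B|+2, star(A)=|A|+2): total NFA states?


Syntax tree has 6 char leaf(s), 0 union(s), 1 star(s)
chars contribute 6×2 = 12; each union adds +2; each star adds +2
Total: 12 + 0 + 2 = 14 states


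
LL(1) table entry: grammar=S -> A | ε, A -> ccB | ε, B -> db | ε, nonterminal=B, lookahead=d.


For [B, d]: 'd' ∈ FIRST(db)
Entry: B -> db


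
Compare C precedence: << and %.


'%' is multiplicative (level 10); '<<' is shift (level 8)
Higher level binds tighter
'%' has higher precedence than '<<'


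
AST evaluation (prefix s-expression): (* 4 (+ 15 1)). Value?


Evaluate inner: (+ 15 1) = 16
Evaluate root: (* 4 16) = 64
Result: 64


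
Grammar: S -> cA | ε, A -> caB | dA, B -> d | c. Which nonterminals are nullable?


A nonterminal is nullable iff some alternative derives ε (directly, or every symbol in it is nullable)
Nullable: {S}


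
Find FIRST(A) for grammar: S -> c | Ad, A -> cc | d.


Per alternative of A: FIRST(cc) = {c}; FIRST(d) = {d}
FIRST(A) = {c, d}


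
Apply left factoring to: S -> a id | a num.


Common prefix: 'a'
Factored: S -> a S', S' -> id | num


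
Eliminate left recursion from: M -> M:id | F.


Left-recursive alternatives: M:id; non-recursive: F
Introduce M': M -> FM', M' -> :idM' | ε


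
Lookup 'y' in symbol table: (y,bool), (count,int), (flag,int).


Lookup 'y' → type bool


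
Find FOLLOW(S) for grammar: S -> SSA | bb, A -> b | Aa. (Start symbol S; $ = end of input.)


$ ∈ FOLLOW(S). For each A -> αBβ: add FIRST(β)\{ε} to FOLLOW(B); if β nullable, add FOLLOW(A).
FOLLOW(S) = {$, b}


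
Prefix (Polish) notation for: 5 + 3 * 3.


'*' binds tighter: tree is (+ 5 (* 3 3))
Prefix: + 5 * 3 3


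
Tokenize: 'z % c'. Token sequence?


Scan left to right, longest-match per lexeme
Tokens: ID(z), OP(%), ID(c)


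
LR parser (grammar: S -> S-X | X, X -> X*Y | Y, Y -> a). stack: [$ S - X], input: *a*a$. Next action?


'*' can extend X; shift to build X -> X*Y
Action: shift


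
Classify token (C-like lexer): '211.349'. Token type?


Pattern: digits with a decimal point
Type: FLOAT_LITERAL


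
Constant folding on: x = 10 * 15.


10 * 15 = 150 at compile time
Optimized: x = 150


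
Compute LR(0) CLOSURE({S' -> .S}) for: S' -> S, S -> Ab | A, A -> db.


Start: S' -> .S
For each item with dot before a nonterminal B, add B -> .γ for every B-production
Closure: [S' -> .S, S -> .Ab, S -> .A, A -> .db]


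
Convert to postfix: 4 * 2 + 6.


Left to right (same or higher precedence on left)
Postfix: 4 2 * 6 +


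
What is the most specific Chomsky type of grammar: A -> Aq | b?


Left-linear: every RHS is a terminal or one nonterminal followed by a terminal
Classification: Type 3 (Regular)


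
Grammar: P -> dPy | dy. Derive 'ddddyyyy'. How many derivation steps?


Derivation: P => dPy => ddPyy => dddPyyy => ddddyyyy
Steps: 4


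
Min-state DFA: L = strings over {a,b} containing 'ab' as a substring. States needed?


KMP-style automaton: 2 progress states + 1 absorbing accept = 3
Minimal DFA: 3 states


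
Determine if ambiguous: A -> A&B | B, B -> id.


precedence layered via separate nonterminal B: deterministic
Unambiguous


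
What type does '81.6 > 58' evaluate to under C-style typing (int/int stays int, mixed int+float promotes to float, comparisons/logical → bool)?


Operand types: float > int
Rule: comparison yields bool
Result type: bool


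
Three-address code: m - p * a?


Break into single-operator statements:
t1 = p * a
t2 = m - t1


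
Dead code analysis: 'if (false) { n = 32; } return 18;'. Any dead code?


condition is constant false, so the whole block is unreachable
Dead: 'if (false) { n = 32; }'


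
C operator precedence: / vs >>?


'/' is multiplicative (level 10); '>>' is shift (level 8)
Higher level binds tighter
'/' has higher precedence than '>>'


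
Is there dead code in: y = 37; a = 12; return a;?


y is assigned but never read
Dead: 'y = 37'


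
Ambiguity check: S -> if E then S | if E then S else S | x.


dangling else: 'if E then if E then x else x' parses two ways
Ambiguous


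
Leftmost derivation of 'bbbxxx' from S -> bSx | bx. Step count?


Derivation: S => bSx => bbSxx => bbbxxx
Steps: 3


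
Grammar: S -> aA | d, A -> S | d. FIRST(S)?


Per alternative of S: FIRST(aA) = {a}; FIRST(d) = {d}
FIRST(S) = {a, d}


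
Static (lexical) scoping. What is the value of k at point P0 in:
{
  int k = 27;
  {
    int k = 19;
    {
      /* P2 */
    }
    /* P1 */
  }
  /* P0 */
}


k declared in the same block as P0
k = 27


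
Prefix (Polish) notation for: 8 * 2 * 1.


left-to-right (same/higher precedence on left): tree is (* (* 8 2) 1)
Prefix: * * 8 2 1


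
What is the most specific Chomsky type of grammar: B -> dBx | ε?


Single nonterminal LHS, but d^n x^n is not regular
Classification: Type 2 (Context-Free)


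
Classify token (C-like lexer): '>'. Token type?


Pattern: operator symbol
Type: OPERATOR


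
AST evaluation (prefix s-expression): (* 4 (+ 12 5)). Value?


Evaluate inner: (+ 12 5) = 17
Evaluate root: (* 4 17) = 68
Result: 68


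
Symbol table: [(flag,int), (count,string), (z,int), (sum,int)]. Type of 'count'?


Lookup 'count' → type string


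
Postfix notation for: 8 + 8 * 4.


* has higher precedence, evaluate 8*4 first
Postfix: 8 8 4 * +


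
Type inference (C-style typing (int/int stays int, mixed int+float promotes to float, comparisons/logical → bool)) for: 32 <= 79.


Operand types: int <= int
Rule: comparison yields bool
Result type: bool


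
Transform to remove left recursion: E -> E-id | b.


Left-recursive alternatives: E-id; non-recursive: b
Introduce E': E -> bE', E' -> -idE' | ε


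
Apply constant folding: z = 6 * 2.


6 * 2 = 12 at compile time
Optimized: z = 12


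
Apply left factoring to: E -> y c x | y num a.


Common prefix: 'y'
Factored: E -> y E', E' -> c x | num a


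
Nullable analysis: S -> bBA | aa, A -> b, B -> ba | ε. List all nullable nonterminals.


A nonterminal is nullable iff some alternative derives ε (directly, or every symbol in it is nullable)
Nullable: {B}


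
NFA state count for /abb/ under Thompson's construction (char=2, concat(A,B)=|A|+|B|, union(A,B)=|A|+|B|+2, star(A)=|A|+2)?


Syntax tree has 3 char leaf(s), 0 union(s), 0 star(s)
chars contribute 3×2 = 6; each union adds +2; each star adds +2
Total: 6 + 0 + 0 = 6 states


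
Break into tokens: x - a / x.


Scan left to right, longest-match per lexeme
Tokens: ID(x), OP(-), ID(a), OP(/), ID(x)


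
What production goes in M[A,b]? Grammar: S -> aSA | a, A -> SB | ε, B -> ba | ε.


For [A, b]: ε is nullable and 'b' ∈ FOLLOW(A)
Entry: A -> ε


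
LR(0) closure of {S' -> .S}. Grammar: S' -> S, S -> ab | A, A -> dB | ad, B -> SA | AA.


Start: S' -> .S
For each item with dot before a nonterminal B, add B -> .γ for every B-production
Closure: [S' -> .S, S -> .ab, S -> .A, A -> .dB, A -> .ad]


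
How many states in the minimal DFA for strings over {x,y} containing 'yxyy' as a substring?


KMP-style automaton: 4 progress states + 1 absorbing accept = 5
Minimal DFA: 5 states


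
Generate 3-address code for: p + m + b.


Break into single-operator statements:
t1 = p + m
t2 = t1 + b


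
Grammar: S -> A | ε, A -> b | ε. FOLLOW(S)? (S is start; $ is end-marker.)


$ ∈ FOLLOW(S). For each A -> αBβ: add FIRST(β)\{ε} to FOLLOW(B); if β nullable, add FOLLOW(A).
FOLLOW(S) = {$}


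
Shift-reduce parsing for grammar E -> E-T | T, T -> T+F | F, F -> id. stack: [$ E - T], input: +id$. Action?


'+' can extend T; shift to build T -> T+F
Action: shift


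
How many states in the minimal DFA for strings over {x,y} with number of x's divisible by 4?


Track (count of x) mod 4: states 0..3, accept at 0
Minimal DFA: 4 states


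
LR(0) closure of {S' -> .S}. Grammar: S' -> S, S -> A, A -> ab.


Start: S' -> .S
For each item with dot before a nonterminal B, add B -> .γ for every B-production
Closure: [S' -> .S, S -> .A, A -> .ab]


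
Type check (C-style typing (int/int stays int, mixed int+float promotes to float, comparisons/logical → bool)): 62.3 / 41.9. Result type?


Operand types: float / float
Rule: mixed int/float promotes to float; int/int stays int
Result type: float


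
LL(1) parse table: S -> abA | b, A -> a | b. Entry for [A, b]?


For [A, b]: 'b' ∈ FIRST(b)
Entry: A -> b


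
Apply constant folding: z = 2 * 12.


2 * 12 = 24 at compile time
Optimized: z = 24


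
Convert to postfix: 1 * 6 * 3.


Left to right (same or higher precedence on left)
Postfix: 1 6 * 3 *


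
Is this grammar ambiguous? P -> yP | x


right-linear, alternatives start with distinct terminals 'y' vs 'x': unique leftmost derivation
Unambiguous


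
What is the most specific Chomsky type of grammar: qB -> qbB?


LHS has context (more than one symbol) and |LHS| ≤ |RHS|
Classification: Type 1 (Context-Sensitive)


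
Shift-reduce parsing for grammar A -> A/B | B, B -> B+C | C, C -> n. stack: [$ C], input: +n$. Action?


'C' (not preceded by B+) is the handle for B -> C
Action: reduce (B -> C)


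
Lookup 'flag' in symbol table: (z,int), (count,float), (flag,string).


Lookup 'flag' → type string


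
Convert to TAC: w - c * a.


Break into single-operator statements:
t1 = c * a
t2 = w - t1


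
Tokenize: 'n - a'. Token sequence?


Scan left to right, longest-match per lexeme
Tokens: ID(n), OP(-), ID(a)


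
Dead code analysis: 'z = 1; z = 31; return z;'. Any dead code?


first assignment to z is overwritten before any read
Dead: 'z = 1'


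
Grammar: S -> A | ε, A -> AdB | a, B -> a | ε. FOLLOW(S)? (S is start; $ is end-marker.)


$ ∈ FOLLOW(S). For each A -> αBβ: add FIRST(β)\{ε} to FOLLOW(B); if β nullable, add FOLLOW(A).
FOLLOW(S) = {$}


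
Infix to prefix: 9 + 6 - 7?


left-to-right (same/higher precedence on left): tree is (- (+ 9 6) 7)
Prefix: - + 9 6 7


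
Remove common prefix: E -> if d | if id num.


Common prefix: 'if'
Factored: E -> if E', E' -> d | id num


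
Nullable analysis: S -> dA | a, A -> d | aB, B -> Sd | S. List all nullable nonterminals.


A nonterminal is nullable iff some alternative derives ε (directly, or every symbol in it is nullable)
Nullable: {}


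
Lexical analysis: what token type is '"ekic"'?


Pattern: double-quoted sequence
Type: STRING_LITERAL


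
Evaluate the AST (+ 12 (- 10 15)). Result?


Evaluate inner: (- 10 15) = -5
Evaluate root: (+ 12 -5) = 7
Result: 7


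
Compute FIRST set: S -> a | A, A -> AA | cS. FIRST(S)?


Per alternative of S: FIRST(a) = {a}; FIRST(A) = {c}
FIRST(S) = {a, c}


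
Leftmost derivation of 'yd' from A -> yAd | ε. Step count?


Derivation: A => yAd => yd
Steps: 2


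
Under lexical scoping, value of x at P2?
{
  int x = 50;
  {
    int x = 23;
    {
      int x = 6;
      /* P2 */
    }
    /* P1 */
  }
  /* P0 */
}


x declared in the same block as P2
x = 6


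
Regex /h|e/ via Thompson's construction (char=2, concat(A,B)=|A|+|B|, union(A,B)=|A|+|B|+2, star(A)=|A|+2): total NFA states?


Syntax tree has 2 char leaf(s), 1 union(s), 0 star(s)
chars contribute 2×2 = 4; each union adds +2; each star adds +2
Total: 4 + 2 + 0 = 6 states


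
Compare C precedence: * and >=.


'*' is multiplicative (level 10); '>=' is relational (level 7)
Higher level binds tighter
'*' has higher precedence than '>='


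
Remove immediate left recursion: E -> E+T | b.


Left-recursive alternatives: E+T; non-recursive: b
Introduce E': E -> bE', E' -> +TE' | ε


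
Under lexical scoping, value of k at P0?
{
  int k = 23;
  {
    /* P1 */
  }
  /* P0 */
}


k declared in the same block as P0
k = 23


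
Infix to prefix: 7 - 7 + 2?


left-to-right (same/higher precedence on left): tree is (+ (- 7 7) 2)
Prefix: + - 7 7 2


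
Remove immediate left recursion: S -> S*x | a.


Left-recursive alternatives: S*x; non-recursive: a
Introduce S': S -> aS', S' -> *xS' | ε


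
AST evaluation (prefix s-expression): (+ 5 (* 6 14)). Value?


Evaluate inner: (* 6 14) = 84
Evaluate root: (+ 5 84) = 89
Result: 89


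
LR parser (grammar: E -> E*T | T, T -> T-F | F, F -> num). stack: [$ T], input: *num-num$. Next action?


lookahead ∉ {-} so T won't extend; reduce E -> T
Action: reduce (E -> T)


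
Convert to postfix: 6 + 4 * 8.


* has higher precedence, evaluate 4*8 first
Postfix: 6 4 8 * +


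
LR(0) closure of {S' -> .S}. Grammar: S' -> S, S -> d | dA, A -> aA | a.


Start: S' -> .S
For each item with dot before a nonterminal B, add B -> .γ for every B-production
Closure: [S' -> .S, S -> .d, S -> .dA]


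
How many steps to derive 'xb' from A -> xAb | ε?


Derivation: A => xAb => xb
Steps: 2


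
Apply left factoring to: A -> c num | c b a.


Common prefix: 'c'
Factored: A -> c A', A' -> num | b a


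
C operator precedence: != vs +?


'+' is additive (level 9); '!=' is equality (level 6)
Higher level binds tighter
'+' has higher precedence than '!='


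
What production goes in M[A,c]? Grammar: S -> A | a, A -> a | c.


For [A, c]: 'c' ∈ FIRST(c)
Entry: A -> c


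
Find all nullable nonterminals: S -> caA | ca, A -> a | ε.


A nonterminal is nullable iff some alternative derives ε (directly, or every symbol in it is nullable)
Nullable: {A}


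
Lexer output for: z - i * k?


Scan left to right, longest-match per lexeme
Tokens: ID(z), OP(-), ID(i), OP(*), ID(k)


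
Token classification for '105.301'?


Pattern: digits with a decimal point
Type: FLOAT_LITERAL


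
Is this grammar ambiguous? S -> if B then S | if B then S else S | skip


dangling else: 'if B then if B then skip else skip' parses two ways
Ambiguous


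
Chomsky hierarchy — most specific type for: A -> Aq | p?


Left-linear: every RHS is a terminal or one nonterminal followed by a terminal
Classification: Type 3 (Regular)


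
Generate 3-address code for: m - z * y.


Break into single-operator statements:
t1 = z * y
t2 = m - t1


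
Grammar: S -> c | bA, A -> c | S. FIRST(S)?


Per alternative of S: FIRST(c) = {c}; FIRST(bA) = {b}
FIRST(S) = {b, c}


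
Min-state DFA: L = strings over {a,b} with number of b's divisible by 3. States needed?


Track (count of b) mod 3: states 0..2, accept at 0
Minimal DFA: 3 states


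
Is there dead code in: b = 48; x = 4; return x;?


b is assigned but never read
Dead: 'b = 48'


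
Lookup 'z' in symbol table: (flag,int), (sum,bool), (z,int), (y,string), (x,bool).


Lookup 'z' → type int


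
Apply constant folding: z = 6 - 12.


6 - 12 = -6 at compile time
Optimized: z = -6


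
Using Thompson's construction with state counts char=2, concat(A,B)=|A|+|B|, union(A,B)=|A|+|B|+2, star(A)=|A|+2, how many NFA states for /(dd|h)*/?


Syntax tree has 3 char leaf(s), 1 union(s), 1 star(s)
chars contribute 3×2 = 6; each union adds +2; each star adds +2
Total: 6 + 2 + 2 = 10 states


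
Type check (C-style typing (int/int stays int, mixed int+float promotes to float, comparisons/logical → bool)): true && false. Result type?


Operand types: bool && bool
Rule: logical operators take bool operands and yield bool
Result type: bool


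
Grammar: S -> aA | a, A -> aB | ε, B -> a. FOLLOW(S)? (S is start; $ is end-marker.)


$ ∈ FOLLOW(S). For each A -> αBβ: add FIRST(β)\{ε} to FOLLOW(B); if β nullable, add FOLLOW(A).
FOLLOW(S) = {$}


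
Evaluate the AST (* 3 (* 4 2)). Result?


Evaluate inner: (* 4 2) = 8
Evaluate root: (* 3 8) = 24
Result: 24


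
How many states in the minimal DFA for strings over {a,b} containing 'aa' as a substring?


KMP-style automaton: 2 progress states + 1 absorbing accept = 3
Minimal DFA: 3 states


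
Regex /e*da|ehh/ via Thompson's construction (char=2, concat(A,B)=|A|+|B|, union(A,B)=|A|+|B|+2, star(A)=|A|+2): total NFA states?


Syntax tree has 6 char leaf(s), 1 union(s), 1 star(s)
chars contribute 6×2 = 12; each union adds +2; each star adds +2
Total: 12 + 2 + 2 = 16 states


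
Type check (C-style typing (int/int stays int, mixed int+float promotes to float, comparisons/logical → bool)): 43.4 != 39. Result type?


Operand types: float != int
Rule: comparison yields bool
Result type: bool


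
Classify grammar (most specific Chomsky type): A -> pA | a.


Right-linear: every RHS is a terminal or a terminal followed by one nonterminal
Classification: Type 3 (Regular)


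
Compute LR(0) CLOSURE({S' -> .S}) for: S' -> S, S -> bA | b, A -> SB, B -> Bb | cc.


Start: S' -> .S
For each item with dot before a nonterminal B, add B -> .γ for every B-production
Closure: [S' -> .S, S -> .bA, S -> .b]


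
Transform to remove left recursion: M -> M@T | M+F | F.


Left-recursive alternatives: M@T, M+F; non-recursive: F
Introduce M': M -> FM', M' -> @TM' | +FM' | ε


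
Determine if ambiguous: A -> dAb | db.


balanced d^n…b^n: each string has a unique parse
Unambiguous


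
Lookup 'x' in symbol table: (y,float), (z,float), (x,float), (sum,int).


Lookup 'x' → type float


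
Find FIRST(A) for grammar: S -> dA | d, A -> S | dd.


Per alternative of A: FIRST(S) = {d}; FIRST(dd) = {d}
FIRST(A) = {d}


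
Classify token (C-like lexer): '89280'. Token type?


Pattern: digits only
Type: INTEGER_LITERAL


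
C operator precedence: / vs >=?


'/' is multiplicative (level 10); '>=' is relational (level 7)
Higher level binds tighter
'/' has higher precedence than '>='


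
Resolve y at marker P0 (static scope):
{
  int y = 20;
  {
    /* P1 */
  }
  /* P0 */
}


y declared in the same block as P0
y = 20


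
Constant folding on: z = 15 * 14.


15 * 14 = 210 at compile time
Optimized: z = 210


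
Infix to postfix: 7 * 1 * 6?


Left to right (same or higher precedence on left)
Postfix: 7 1 * 6 *


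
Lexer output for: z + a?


Scan left to right, longest-match per lexeme
Tokens: ID(z), OP(+), ID(a)


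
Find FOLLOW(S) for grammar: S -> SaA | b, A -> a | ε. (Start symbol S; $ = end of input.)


$ ∈ FOLLOW(S). For each A -> αBβ: add FIRST(β)\{ε} to FOLLOW(B); if β nullable, add FOLLOW(A).
FOLLOW(S) = {$, a}


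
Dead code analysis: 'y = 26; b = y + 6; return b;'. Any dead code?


y is read by b's definition; b is returned
No dead code


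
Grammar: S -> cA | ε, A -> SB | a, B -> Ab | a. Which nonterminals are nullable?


A nonterminal is nullable iff some alternative derives ε (directly, or every symbol in it is nullable)
Nullable: {S}


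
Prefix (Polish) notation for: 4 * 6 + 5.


left-to-right (same/higher precedence on left): tree is (+ (* 4 6) 5)
Prefix: + * 4 6 5


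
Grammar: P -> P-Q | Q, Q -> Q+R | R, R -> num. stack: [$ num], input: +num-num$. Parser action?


'num' on top is the handle for R -> num
Action: reduce (R -> num)


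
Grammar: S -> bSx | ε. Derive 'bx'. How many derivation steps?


Derivation: S => bSx => bx
Steps: 2


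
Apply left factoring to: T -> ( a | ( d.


Common prefix: '('
Factored: T -> ( T', T' -> a | d


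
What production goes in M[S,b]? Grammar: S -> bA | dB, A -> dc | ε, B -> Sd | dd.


For [S, b]: 'b' ∈ FIRST(bA)
Entry: S -> bA


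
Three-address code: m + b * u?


Break into single-operator statements:
t1 = b * u
t2 = m + t1


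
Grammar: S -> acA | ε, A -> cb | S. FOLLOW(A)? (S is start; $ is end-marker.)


$ ∈ FOLLOW(S). For each A -> αBβ: add FIRST(β)\{ε} to FOLLOW(B); if β nullable, add FOLLOW(A).
FOLLOW(A) = {$}


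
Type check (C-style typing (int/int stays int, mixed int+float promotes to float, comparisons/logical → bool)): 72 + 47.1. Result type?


Operand types: int + float
Rule: mixed int/float promotes to float; int/int stays int
Result type: float


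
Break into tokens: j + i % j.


Scan left to right, longest-match per lexeme
Tokens: ID(j), OP(+), ID(i), OP(%), ID(j)


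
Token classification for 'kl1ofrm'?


Pattern: letter/underscore followed by alphanumerics, not a keyword
Type: IDENTIFIER


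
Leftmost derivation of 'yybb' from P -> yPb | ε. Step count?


Derivation: P => yPb => yyPbb => yybb
Steps: 3


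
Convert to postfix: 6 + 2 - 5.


Left to right (same or higher precedence on left)
Postfix: 6 2 + 5 -


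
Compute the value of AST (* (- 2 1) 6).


Evaluate inner: (- 2 1) = 1
Evaluate root: (* 1 6) = 6
Result: 6


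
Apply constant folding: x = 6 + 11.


6 + 11 = 17 at compile time
Optimized: x = 17


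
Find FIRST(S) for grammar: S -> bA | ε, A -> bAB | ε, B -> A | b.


Per alternative of S: FIRST(bA) = {b}; FIRST(ε) = {ε}
FIRST(S) = {b, ε}


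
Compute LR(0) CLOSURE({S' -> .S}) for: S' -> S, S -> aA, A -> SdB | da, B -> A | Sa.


Start: S' -> .S
For each item with dot before a nonterminal B, add B -> .γ for every B-production
Closure: [S' -> .S, S -> .aA]


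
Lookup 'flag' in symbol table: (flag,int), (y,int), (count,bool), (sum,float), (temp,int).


Lookup 'flag' → type int


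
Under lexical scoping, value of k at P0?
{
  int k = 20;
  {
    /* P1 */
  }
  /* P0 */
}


k declared in the same block as P0
k = 20


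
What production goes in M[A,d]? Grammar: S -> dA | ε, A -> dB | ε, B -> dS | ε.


For [A, d]: 'd' ∈ FIRST(dB)
Entry: A -> dB


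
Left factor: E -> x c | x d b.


Common prefix: 'x'
Factored: E -> x E', E' -> c | d b


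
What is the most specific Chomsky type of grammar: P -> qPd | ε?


Single nonterminal LHS, but q^n d^n is not regular
Classification: Type 2 (Context-Free)


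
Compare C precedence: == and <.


'<' is relational (level 7); '==' is equality (level 6)
Higher level binds tighter
'<' has higher precedence than '=='


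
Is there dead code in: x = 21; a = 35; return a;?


x is assigned but never read
Dead: 'x = 21'


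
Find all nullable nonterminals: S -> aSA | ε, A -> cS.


A nonterminal is nullable iff some alternative derives ε (directly, or every symbol in it is nullable)
Nullable: {S}


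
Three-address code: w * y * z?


Break into single-operator statements:
t1 = w * y
t2 = t1 * z


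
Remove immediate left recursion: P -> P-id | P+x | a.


Left-recursive alternatives: P-id, P+x; non-recursive: a
Introduce P': P -> aP', P' -> -idP' | +xP' | ε


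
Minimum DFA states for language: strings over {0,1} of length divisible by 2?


Track length mod 2: states 0..1, accept at 0
Minimal DFA: 2 states


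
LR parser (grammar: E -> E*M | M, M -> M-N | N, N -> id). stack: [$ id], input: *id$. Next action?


'id' on top is the handle for N -> id
Action: reduce (N -> id)


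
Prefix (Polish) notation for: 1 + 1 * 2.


'*' binds tighter: tree is (+ 1 (* 1 2))
Prefix: + 1 * 1 2


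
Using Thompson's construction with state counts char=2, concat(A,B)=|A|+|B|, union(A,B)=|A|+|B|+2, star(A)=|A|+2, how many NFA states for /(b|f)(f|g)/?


Syntax tree has 4 char leaf(s), 2 union(s), 0 star(s)
chars contribute 4×2 = 8; each union adds +2; each star adds +2
Total: 8 + 4 + 0 = 12 states


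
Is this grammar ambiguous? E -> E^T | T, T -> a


precedence layered via separate nonterminal T: deterministic
Unambiguous


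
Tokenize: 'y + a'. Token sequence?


Scan left to right, longest-match per lexeme
Tokens: ID(y), OP(+), ID(a)


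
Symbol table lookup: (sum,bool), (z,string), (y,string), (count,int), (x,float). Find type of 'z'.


Lookup 'z' → type string


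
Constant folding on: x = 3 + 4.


3 + 4 = 7 at compile time
Optimized: x = 7


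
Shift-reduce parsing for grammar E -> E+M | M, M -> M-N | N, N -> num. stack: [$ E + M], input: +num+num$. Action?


handle 'E+M' on top; lookahead ∈ FOLLOW(E) = {+, $}
Action: reduce (E -> E+M)


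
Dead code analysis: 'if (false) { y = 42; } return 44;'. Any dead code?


condition is constant false, so the whole block is unreachable
Dead: 'if (false) { y = 42; }'


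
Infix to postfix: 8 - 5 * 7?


* has higher precedence, evaluate 5*7 first
Postfix: 8 5 7 * -


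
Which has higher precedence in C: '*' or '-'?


'*' is multiplicative (level 10); '-' is additive (level 9)
Higher level binds tighter
'*' has higher precedence than '-'


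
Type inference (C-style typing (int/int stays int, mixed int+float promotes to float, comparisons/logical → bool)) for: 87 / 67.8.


Operand types: int / float
Rule: mixed int/float promotes to float; int/int stays int
Result type: float


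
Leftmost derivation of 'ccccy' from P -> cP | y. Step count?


Derivation: P => cP => ccP => cccP => ccccP => ccccy
Steps: 5


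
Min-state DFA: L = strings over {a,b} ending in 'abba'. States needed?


Track the longest suffix of input matching a prefix of 'abba': 5 classes (prefixes of length 0..4)
Minimal DFA: 5 states


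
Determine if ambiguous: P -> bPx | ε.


balanced b^n…x^n: each string has a unique parse
Unambiguous


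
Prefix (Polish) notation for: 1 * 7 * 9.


left-to-right (same/higher precedence on left): tree is (* (* 1 7) 9)
Prefix: * * 1 7 9


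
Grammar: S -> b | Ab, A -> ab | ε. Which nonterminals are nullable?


A nonterminal is nullable iff some alternative derives ε (directly, or every symbol in it is nullable)
Nullable: {A}


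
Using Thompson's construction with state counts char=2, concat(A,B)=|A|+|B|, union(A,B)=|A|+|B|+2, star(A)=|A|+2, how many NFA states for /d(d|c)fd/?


Syntax tree has 5 char leaf(s), 1 union(s), 0 star(s)
chars contribute 5×2 = 10; each union adds +2; each star adds +2
Total: 10 + 2 + 0 = 12 states
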